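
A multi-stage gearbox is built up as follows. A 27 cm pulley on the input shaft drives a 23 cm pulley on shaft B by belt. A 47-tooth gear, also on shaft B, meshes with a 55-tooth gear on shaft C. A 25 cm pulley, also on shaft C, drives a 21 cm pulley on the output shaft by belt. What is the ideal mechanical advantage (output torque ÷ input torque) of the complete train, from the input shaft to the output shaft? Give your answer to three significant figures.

0.837

Each stage contributes driven/driver: belt 23/27 = 0.85185, gear mesh 55/47 = 1.1702, belt 21/25 = 0.84.
Overall: 0.85185 × 1.1702 × 0.84 = 0.83735.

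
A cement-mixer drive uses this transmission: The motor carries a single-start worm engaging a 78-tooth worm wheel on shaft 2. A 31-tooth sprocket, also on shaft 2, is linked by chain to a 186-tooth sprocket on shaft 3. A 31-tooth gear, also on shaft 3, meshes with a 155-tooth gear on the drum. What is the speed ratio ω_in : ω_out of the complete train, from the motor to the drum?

Each stage contributes driven/driver: worm 78/1 = 78, chain 186/31 = 6, gear mesh 155/31 = 5.
Overall: 78 × 6 × 5 = 2340.

2340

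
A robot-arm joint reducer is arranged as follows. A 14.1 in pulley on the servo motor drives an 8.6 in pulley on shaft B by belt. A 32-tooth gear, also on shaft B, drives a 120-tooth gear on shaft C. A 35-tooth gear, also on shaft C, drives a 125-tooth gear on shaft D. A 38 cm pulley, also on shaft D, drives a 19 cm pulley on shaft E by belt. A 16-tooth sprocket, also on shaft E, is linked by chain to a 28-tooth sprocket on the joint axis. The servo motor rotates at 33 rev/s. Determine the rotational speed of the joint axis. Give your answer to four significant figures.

the servo motor → shaft B (belt, 8.6/14.1): 33 ÷ 0.60993 = 54.105 rev/s
shaft B → shaft C (gear mesh, 120/32): 54.105 ÷ 3.75 = 14.428 rev/s
shaft C → shaft D (gear mesh, 125/35): 14.428 ÷ 3.5714 = 4.0398 rev/s
shaft D → shaft E (belt, 19/38): 4.0398 ÷ 0.5 = 8.0796 rev/s
shaft E → the joint axis (chain, 28/16): 8.0796 ÷ 1.75 = 4.6169 rev/s

4.617 rev/s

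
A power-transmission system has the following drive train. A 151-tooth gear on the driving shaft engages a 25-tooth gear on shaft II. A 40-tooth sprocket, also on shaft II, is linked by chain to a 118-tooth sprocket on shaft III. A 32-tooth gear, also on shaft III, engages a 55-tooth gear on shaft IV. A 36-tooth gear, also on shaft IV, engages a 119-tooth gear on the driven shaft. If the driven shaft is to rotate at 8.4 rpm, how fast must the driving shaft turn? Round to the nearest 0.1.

23.3 rpm

Overall ratio R = 0.16556 × 2.95 × 1.7188 × 3.3056 = 2.7749.
Required input speed = output speed × R = 8.4 × 2.7749 = 23.309 rpm.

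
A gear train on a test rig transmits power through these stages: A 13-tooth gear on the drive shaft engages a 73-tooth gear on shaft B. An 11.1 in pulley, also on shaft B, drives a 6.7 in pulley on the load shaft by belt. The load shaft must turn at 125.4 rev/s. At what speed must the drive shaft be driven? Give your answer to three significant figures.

Overall ratio R = 5.6154 × 0.6036 = 3.3895.
Required input speed = output speed × R = 125.4 × 3.3895 = 425.04 rev/s.

425 rev/s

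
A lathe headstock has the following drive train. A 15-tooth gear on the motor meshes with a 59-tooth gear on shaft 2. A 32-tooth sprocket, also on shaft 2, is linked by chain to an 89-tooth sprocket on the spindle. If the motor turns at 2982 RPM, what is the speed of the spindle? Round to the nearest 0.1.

272.6 RPM

the motor → shaft 2 (gear mesh, 59/15): 2982 ÷ 3.9333 = 758.14 RPM
shaft 2 → the spindle (chain, 89/32): 758.14 ÷ 2.7812 = 272.59 RPM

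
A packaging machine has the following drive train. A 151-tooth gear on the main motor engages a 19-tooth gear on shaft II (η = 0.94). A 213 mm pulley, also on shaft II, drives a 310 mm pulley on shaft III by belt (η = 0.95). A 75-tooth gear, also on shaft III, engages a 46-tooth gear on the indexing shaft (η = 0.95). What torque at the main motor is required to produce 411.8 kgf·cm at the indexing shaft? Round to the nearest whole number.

4322 kgf·cm

Overall ratio R = 0.12583 × 1.4554 × 0.61333 = 0.11232; overall efficiency η = 0.94 × 0.95 × 0.95 = 0.8483.
Input torque = output torque / (R × η) = 411.8 / (0.11232 × 0.8483) = 4321.7 kgf·cm.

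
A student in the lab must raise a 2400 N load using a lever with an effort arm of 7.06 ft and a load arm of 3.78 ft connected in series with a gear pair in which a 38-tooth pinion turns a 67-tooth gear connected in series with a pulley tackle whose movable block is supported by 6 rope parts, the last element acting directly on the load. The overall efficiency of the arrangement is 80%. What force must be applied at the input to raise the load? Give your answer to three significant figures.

Lever MA = effort arm / load arm = 7.06/3.78 = 1.8677.
Gear pair MA = 67/38 = 1.7632.
Block-and-tackle MA = number of supporting rope parts = 6.
Combined ideal MA = 1.8677 × 1.7632 × 6 = 19.759.
Actual MA = 19.759 × 0.80 = 15.807.
Effort = load / actual MA = 2400 / 15.807 = 151.83 N.

152 N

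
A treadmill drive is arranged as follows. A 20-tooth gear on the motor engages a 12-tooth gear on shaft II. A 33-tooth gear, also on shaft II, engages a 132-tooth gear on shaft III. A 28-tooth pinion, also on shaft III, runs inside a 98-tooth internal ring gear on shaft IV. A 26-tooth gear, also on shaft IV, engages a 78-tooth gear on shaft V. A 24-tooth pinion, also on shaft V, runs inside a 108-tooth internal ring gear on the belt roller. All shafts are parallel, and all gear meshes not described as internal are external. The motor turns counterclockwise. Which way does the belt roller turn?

clockwise

the motor → shaft II: external mesh, 1 reversal → CW.
shaft II → shaft III: external mesh, 1 reversal → CCW.
shaft III → shaft IV: internal mesh, same direction → CCW.
shaft IV → shaft V: external mesh, 1 reversal → CW.
shaft V → the belt roller: internal mesh, same direction → CW.
3 reversals in total — an odd number — so the belt roller turns opposite to the motor.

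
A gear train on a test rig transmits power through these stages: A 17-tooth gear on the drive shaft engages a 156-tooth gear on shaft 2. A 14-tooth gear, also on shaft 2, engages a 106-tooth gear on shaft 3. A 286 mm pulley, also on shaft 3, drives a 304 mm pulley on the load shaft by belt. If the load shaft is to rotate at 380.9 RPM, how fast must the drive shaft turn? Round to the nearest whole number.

Overall ratio R = 9.1765 × 7.5714 × 1.0629 = 73.852.
Required input speed = output speed × R = 380.9 × 73.852 = 28130 RPM.

28130 RPM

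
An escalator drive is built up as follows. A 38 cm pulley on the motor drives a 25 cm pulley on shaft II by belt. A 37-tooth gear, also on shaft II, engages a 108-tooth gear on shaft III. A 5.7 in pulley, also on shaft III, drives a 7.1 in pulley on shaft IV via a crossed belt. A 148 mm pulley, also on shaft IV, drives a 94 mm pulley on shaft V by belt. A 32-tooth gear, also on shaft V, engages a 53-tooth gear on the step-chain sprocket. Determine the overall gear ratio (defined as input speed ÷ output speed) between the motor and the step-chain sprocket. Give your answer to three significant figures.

Each stage contributes driven/driver: belt 25/38 = 0.65789, gear mesh 108/37 = 2.9189, belt 7.1/5.7 = 1.2456, belt 94/148 = 0.63514, gear mesh 53/32 = 1.6562.
Overall: 0.65789 × 2.9189 × 1.2456 × 0.63514 × 1.6562 = 2.5163.

2.52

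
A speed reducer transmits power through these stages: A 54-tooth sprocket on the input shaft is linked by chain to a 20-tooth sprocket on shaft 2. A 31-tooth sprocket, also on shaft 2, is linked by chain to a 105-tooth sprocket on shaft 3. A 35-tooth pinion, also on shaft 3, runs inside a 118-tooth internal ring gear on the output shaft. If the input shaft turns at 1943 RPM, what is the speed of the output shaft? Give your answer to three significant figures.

459 RPM

the input shaft → shaft 2 (chain, 20/54): 1943 ÷ 0.37037 = 5246.1 RPM
shaft 2 → shaft 3 (chain, 105/31): 5246.1 ÷ 3.3871 = 1548.8 RPM
shaft 3 → the output shaft (internal gear, 118/35): 1548.8 ÷ 3.3714 = 459.4 RPM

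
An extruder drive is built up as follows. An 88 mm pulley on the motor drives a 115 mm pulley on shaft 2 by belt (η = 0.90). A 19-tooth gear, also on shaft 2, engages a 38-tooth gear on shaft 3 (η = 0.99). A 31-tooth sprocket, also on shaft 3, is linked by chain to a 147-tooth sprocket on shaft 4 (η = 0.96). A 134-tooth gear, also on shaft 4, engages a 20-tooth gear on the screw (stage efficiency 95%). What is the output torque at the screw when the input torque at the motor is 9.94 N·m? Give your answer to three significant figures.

Belt: ratio = 115/88 = 1.3068; torque at shaft 2 = 9.94 × 1.3068 × 0.90 = 11.691 N·m.
Gear mesh: ratio = 38/19 = 2; torque at shaft 3 = 11.691 × 2 × 0.99 = 23.148 N·m.
Chain: ratio = 147/31 = 4.7419; torque at shaft 4 = 23.148 × 4.7419 × 0.96 = 105.37 N·m.
Gear mesh: ratio = 20/134 = 0.14925; torque at the screw = 105.37 × 0.14925 × 0.95 = 14.941 N·m.

14.9 N·m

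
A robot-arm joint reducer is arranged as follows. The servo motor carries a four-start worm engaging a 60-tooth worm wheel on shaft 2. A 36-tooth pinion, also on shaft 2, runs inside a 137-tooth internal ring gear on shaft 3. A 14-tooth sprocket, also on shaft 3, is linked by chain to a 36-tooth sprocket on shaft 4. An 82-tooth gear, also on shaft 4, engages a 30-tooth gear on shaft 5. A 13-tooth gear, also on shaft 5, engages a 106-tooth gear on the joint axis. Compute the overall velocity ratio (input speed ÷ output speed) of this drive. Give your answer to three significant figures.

438

Each stage contributes driven/driver: worm 60/4 = 15, internal gear 137/36 = 3.8056, chain 36/14 = 2.5714, gear mesh 30/82 = 0.36585, gear mesh 106/13 = 8.1538.
Overall: 15 × 3.8056 × 2.5714 × 0.36585 × 8.1538 = 437.88.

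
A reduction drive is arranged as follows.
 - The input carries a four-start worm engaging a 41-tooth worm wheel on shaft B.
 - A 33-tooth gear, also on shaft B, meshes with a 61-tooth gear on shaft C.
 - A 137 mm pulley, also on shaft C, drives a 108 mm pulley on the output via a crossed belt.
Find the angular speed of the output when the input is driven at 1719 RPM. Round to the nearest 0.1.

worm 41/4 = 10.25 → 1719/10.25 = 167.71 RPM
gear mesh 61/33 = 1.8485 → 167.71/1.8485 = 90.727 RPM
belt 108/137 = 0.78832 → 90.727/0.78832 = 115.09 RPM

115.1 RPM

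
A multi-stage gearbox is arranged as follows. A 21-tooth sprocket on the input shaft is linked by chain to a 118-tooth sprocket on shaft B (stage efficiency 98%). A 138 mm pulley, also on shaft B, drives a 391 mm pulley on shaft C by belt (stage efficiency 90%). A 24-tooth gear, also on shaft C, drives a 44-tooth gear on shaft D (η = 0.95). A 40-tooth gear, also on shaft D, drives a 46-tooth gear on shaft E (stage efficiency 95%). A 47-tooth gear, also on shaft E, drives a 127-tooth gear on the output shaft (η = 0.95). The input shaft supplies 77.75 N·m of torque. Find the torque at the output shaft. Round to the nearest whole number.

chain 118/21 = 5.619 → τ = 77.75·5.619·0.98 = 428.14 N·m
belt 391/138 = 2.8333 → τ = 428.14·2.8333·0.90 = 1091.8 N·m
gear mesh 44/24 = 1.8333 → τ = 1091.8·1.8333·0.95 = 1901.5 N·m
gear mesh 46/40 = 1.15 → τ = 1901.5·1.15·0.95 = 2077.4 N·m
gear mesh 127/47 = 2.7021 → τ = 2077.4·2.7021·0.95 = 5332.7 N·m

5333 N·m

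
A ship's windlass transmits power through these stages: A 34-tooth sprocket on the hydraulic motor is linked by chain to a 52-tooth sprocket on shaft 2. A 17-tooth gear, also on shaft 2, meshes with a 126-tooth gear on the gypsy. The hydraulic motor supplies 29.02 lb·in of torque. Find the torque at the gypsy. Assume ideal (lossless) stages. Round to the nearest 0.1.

chain 52/34 = 1.5294 → τ = 29.02·1.5294 = 44.384 lb·in
gear mesh 126/17 = 7.4118 → τ = 44.384·7.4118 = 328.96 lb·in

329.0 lb·in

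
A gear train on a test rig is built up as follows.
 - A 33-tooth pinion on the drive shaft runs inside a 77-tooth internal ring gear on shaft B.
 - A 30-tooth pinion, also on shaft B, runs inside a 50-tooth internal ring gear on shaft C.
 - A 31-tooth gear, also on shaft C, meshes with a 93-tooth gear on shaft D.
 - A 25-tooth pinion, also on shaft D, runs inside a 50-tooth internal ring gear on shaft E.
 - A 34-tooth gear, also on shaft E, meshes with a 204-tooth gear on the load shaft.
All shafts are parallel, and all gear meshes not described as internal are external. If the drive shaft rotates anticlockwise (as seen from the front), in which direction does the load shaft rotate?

the drive shaft → shaft B: internal mesh, same direction → CCW.
shaft B → shaft C: internal mesh, same direction → CCW.
shaft C → shaft D: external mesh, 1 reversal → CW.
shaft D → shaft E: internal mesh, same direction → CW.
shaft E → the load shaft: external mesh, 1 reversal → CCW.
2 reversals in total — an even number — so the load shaft turns the same way as the drive shaft.

anticlockwise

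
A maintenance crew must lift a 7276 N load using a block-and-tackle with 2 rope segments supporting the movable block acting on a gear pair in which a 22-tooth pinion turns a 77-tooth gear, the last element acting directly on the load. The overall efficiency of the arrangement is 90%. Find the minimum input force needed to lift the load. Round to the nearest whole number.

1155 N

Block-and-tackle MA = number of supporting rope parts = 2.
Gear pair MA = 77/22 = 3.5.
Combined ideal MA = 2 × 3.5 = 7.
Actual MA = 7 × 0.90 = 6.3.
Effort = load / actual MA = 7276 / 6.3 = 1154.9 N.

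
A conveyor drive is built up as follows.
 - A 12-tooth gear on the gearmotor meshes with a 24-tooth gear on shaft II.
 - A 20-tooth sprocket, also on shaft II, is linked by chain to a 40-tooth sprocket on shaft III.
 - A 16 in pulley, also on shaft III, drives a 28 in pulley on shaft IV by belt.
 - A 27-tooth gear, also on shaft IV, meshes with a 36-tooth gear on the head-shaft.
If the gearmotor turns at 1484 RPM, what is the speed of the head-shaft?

159 RPM

gear mesh 24/12 = 2 → 1484/2 = 742 RPM
chain 40/20 = 2 → 742/2 = 371 RPM
belt 28/16 = 1.75 → 371/1.75 = 212 RPM
gear mesh 36/27 = 1.3333 → 212/1.3333 = 159 RPM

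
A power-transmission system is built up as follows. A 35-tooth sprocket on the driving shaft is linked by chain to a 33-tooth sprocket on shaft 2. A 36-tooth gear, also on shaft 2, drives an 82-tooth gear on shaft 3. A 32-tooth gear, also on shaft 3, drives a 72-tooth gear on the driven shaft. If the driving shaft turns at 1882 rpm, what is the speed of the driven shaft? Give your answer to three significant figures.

Chain: ratio = 33/35 = 0.94286, so shaft 2 turns at 1882 / 0.94286 = 1996.1 rpm.
Gear mesh: ratio = 82/36 = 2.2778, so shaft 3 turns at 1996.1 / 2.2778 = 876.32 rpm.
Gear mesh: ratio = 72/32 = 2.25, so the driven shaft turns at 876.32 / 2.25 = 389.48 rpm.

389 rpm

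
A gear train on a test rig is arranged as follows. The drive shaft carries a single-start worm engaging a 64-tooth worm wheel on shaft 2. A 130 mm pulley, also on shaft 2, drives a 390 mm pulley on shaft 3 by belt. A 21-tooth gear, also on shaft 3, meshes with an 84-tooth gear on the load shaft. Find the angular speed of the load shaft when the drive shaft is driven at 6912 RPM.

9 RPM

the drive shaft → shaft 2 (worm, 64/1): 6912 ÷ 64 = 108 RPM
shaft 2 → shaft 3 (belt, 390/130): 108 ÷ 3 = 36 RPM
shaft 3 → the load shaft (gear mesh, 84/21): 36 ÷ 4 = 9 RPM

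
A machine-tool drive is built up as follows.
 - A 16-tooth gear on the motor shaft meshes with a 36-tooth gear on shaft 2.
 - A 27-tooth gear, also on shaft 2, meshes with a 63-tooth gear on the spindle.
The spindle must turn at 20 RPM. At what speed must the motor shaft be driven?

Overall ratio R = 2.25 × 2.3333 = 5.25.
Required input speed = output speed × R = 20 × 5.25 = 105 RPM.

105 RPM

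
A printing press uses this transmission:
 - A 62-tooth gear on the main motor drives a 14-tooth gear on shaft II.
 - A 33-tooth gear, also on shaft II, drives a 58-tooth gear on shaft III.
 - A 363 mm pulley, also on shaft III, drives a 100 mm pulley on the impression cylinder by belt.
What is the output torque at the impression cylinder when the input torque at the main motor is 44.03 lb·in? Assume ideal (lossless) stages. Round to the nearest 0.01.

After the gear mesh (14/62): 44.03 × 0.22581 = 9.9423 lb·in
After the gear mesh (58/33): 9.9423 × 1.7576 = 17.474 lb·in
After the belt (100/363): 17.474 × 0.27548 = 4.8138 lb·in

4.81 lb·in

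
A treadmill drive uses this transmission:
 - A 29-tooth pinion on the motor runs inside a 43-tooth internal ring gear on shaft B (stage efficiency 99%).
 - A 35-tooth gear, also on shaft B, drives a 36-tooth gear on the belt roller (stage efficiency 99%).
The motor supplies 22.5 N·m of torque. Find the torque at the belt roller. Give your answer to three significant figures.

33.6 N·m

internal gear 43/29 = 1.4828 → τ = 22.5·1.4828·0.99 = 33.028 N·m
gear mesh 36/35 = 1.0286 → τ = 33.028·1.0286·0.99 = 33.632 N·m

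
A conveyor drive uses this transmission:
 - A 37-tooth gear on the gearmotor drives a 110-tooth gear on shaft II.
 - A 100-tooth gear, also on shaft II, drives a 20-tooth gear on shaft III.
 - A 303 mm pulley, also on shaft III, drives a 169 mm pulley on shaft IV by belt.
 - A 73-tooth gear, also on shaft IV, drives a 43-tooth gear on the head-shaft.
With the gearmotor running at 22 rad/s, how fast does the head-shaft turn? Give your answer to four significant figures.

gear mesh 110/37 = 2.973 → 22/2.973 = 7.4 rad/s
gear mesh 20/100 = 0.2 → 7.4/0.2 = 37 rad/s
belt 169/303 = 0.55776 → 37/0.55776 = 66.337 rad/s
gear mesh 43/73 = 0.58904 → 66.337/0.58904 = 112.62 rad/s

112.6 rad/s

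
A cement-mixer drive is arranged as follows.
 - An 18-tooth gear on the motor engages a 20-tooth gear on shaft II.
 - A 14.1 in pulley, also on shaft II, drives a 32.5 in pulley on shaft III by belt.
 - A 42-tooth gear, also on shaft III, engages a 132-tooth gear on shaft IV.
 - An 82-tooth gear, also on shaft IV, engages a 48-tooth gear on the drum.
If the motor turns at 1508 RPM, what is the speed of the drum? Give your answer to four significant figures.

320.1 RPM

the motor → shaft II (gear mesh, 20/18): 1508 ÷ 1.1111 = 1357.2 RPM
shaft II → shaft III (belt, 32.5/14.1): 1357.2 ÷ 2.305 = 588.82 RPM
shaft III → shaft IV (gear mesh, 132/42): 588.82 ÷ 3.1429 = 187.35 RPM
shaft IV → the drum (gear mesh, 48/82): 187.35 ÷ 0.58537 = 320.06 RPM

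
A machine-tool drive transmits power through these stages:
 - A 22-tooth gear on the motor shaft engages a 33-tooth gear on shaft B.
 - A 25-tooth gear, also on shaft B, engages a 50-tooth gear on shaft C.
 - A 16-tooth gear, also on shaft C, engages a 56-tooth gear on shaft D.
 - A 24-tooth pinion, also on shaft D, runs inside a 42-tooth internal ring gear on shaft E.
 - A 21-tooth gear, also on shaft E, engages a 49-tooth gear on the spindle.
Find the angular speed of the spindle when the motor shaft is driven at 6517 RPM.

152 RPM

the motor shaft → shaft B (gear mesh, 33/22): 6517 ÷ 1.5 = 4344.7 RPM
shaft B → shaft C (gear mesh, 50/25): 4344.7 ÷ 2 = 2172.3 RPM
shaft C → shaft D (gear mesh, 56/16): 2172.3 ÷ 3.5 = 620.67 RPM
shaft D → shaft E (internal gear, 42/24): 620.67 ÷ 1.75 = 354.67 RPM
shaft E → the spindle (gear mesh, 49/21): 354.67 ÷ 2.3333 = 152 RPM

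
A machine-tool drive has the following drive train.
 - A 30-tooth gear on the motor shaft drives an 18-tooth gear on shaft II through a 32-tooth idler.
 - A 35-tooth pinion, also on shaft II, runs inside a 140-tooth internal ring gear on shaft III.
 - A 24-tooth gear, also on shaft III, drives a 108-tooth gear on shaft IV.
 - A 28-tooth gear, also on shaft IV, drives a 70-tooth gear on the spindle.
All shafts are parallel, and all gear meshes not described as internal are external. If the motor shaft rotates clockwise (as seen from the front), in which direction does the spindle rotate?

clockwise

the motor shaft → shaft II: driver → idler → driven is 2 external meshes, 2 reversals → CW.
shaft II → shaft III: internal mesh, same direction → CW.
shaft III → shaft IV: external mesh, 1 reversal → CCW.
shaft IV → the spindle: external mesh, 1 reversal → CW.
4 reversals in total — an even number — so the spindle turns the same way as the motor shaft.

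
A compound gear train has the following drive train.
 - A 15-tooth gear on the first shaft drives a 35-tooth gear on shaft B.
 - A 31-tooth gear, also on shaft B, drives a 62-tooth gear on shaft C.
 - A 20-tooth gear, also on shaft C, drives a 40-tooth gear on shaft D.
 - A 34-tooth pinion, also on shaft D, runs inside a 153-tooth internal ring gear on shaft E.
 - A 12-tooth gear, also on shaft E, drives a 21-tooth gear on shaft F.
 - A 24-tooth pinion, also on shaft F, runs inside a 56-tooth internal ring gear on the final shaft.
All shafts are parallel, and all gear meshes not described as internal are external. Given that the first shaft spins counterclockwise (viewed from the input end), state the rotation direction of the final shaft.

counterclockwise

the first shaft → shaft B: external mesh, 1 reversal → CW.
shaft B → shaft C: external mesh, 1 reversal → CCW.
shaft C → shaft D: external mesh, 1 reversal → CW.
shaft D → shaft E: internal mesh, same direction → CW.
shaft E → shaft F: external mesh, 1 reversal → CCW.
shaft F → the final shaft: internal mesh, same direction → CCW.
4 reversals in total — an even number — so the final shaft turns the same way as the first shaft.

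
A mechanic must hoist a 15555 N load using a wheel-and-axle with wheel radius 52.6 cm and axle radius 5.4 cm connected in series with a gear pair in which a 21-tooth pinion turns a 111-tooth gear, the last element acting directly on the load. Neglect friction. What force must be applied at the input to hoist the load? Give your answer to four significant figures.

302.1 N

Wheel-and-axle MA = R/r = 52.6/5.4 = 9.7407.
Gear pair MA = 111/21 = 5.2857.
Combined ideal MA = 9.7407 × 5.2857 = 51.487.
Effort = load / MA = 15555 / 51.487 = 302.12 N.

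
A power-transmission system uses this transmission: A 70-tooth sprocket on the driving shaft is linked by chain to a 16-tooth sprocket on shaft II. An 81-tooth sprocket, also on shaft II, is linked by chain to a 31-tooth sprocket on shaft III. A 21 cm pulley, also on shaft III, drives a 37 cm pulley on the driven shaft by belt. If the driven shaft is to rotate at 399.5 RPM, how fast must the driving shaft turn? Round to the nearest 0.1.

61.6 RPM

Overall ratio R = 0.22857 × 0.38272 × 1.7619 = 0.15413.
Required input speed = output speed × R = 399.5 × 0.15413 = 61.574 RPM.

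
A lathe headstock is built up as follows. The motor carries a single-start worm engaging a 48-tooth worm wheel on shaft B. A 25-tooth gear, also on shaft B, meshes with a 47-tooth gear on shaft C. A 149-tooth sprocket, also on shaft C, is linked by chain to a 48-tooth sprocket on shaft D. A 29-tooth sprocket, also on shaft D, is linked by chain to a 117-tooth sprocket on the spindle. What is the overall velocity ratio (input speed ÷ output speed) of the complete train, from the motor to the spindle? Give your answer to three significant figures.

Each stage contributes driven/driver: worm 48/1 = 48, gear mesh 47/25 = 1.88, chain 48/149 = 0.32215, chain 117/29 = 4.0345.
Overall: 48 × 1.88 × 0.32215 × 4.0345 = 117.28.

117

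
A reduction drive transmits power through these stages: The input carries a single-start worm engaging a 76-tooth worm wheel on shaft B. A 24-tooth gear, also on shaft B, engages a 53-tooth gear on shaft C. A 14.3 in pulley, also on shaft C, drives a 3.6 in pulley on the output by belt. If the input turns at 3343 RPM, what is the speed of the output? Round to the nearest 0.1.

79.1 RPM

Worm: ratio = 76/1 = 76, so shaft B turns at 3343 / 76 = 43.987 RPM.
Gear mesh: ratio = 53/24 = 2.2083, so shaft C turns at 43.987 / 2.2083 = 19.919 RPM.
Belt: ratio = 3.6/14.3 = 0.25175, so the output turns at 19.919 / 0.25175 = 79.121 RPM.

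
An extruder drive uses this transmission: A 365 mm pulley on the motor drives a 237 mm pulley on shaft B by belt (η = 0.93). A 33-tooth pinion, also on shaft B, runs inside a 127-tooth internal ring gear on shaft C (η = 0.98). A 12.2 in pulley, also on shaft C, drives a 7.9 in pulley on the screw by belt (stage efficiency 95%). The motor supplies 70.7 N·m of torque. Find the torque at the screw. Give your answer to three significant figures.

99.1 N·m

After the belt (237/365): 70.7 × 0.64932 × 0.93 = 42.693 N·m
After the internal gear (127/33): 42.693 × 3.8485 × 0.98 = 161.02 N·m
After the belt (7.9/12.2): 161.02 × 0.64754 × 0.95 = 99.052 N·m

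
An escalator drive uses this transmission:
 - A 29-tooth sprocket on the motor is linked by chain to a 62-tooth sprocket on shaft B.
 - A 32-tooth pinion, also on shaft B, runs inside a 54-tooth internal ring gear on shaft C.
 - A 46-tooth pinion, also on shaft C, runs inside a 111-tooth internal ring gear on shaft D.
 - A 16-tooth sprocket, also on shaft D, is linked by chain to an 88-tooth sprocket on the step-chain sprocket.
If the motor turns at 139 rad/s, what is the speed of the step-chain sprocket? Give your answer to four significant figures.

chain 62/29 = 2.1379 → 139/2.1379 = 65.016 rad/s
internal gear 54/32 = 1.6875 → 65.016/1.6875 = 38.528 rad/s
internal gear 111/46 = 2.413 → 38.528/2.413 = 15.967 rad/s
chain 88/16 = 5.5 → 15.967/5.5 = 2.903 rad/s

2.903 rad/s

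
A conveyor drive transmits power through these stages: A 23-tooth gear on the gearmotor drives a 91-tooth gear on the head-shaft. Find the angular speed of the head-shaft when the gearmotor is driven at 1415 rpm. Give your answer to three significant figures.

358 rpm

the gearmotor → the head-shaft (gear mesh, 91/23): 1415 ÷ 3.9565 = 357.64 rpm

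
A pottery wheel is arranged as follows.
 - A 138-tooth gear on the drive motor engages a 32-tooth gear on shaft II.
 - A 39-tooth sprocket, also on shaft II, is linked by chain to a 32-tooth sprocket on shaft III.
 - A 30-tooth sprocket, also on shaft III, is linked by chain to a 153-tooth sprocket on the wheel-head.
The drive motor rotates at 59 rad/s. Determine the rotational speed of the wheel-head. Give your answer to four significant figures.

gear mesh 32/138 = 0.23188 → 59/0.23188 = 254.44 rad/s
chain 32/39 = 0.82051 → 254.44/0.82051 = 310.1 rad/s
chain 153/30 = 5.1 → 310.1/5.1 = 60.803 rad/s

60.80 rad/s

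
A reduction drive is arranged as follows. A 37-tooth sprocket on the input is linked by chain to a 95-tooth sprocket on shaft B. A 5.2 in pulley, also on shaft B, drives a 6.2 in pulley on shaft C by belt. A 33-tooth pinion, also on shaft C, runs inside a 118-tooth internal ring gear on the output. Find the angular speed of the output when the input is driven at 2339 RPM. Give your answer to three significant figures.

214 RPM

the input → shaft B (chain, 95/37): 2339 ÷ 2.5676 = 910.98 RPM
shaft B → shaft C (belt, 6.2/5.2): 910.98 ÷ 1.1923 = 764.05 RPM
shaft C → the output (internal gear, 118/33): 764.05 ÷ 3.5758 = 213.67 RPM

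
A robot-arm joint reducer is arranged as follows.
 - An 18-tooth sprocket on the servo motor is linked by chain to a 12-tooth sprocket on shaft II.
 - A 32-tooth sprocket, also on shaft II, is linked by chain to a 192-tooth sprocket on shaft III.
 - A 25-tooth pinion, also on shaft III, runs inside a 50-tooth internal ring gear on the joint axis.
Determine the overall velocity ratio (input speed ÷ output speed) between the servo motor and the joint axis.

Each stage contributes driven/driver: chain 12/18 = 0.66667, chain 192/32 = 6, internal gear 50/25 = 2.
Overall: 0.66667 × 6 × 2 = 8.

8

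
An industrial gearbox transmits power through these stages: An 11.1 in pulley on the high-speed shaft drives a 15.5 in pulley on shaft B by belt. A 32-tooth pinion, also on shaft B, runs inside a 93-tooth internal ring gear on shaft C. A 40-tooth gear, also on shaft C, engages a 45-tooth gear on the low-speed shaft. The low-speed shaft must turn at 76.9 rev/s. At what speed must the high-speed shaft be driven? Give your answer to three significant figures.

351 rev/s

Overall ratio R = 1.3964 × 2.9062 × 1.125 = 4.5656.
Required input speed = output speed × R = 76.9 × 4.5656 = 351.09 rev/s.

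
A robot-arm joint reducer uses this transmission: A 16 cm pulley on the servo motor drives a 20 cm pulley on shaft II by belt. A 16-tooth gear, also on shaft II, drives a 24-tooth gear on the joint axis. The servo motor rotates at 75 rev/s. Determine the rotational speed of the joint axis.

40 rev/s

belt 20/16 = 1.25 → 75/1.25 = 60 rev/s
gear mesh 24/16 = 1.5 → 60/1.5 = 40 rev/s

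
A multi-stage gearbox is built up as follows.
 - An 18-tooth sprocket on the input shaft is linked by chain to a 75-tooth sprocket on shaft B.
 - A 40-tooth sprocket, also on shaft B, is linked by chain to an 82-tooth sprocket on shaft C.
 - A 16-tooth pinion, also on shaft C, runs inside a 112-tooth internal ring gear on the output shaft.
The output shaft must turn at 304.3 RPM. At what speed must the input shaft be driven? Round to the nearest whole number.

18195 RPM

Overall ratio R = 4.1667 × 2.05 × 7 = 59.792.
Required input speed = output speed × R = 304.3 × 59.792 = 18195 RPM.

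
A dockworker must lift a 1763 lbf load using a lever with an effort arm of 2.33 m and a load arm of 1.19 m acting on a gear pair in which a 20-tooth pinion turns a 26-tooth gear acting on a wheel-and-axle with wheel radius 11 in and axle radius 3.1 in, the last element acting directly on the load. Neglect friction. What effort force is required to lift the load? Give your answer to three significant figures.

195 lbf

Lever MA = effort arm / load arm = 2.33/1.19 = 1.958.
Gear pair MA = 26/20 = 1.3.
Wheel-and-axle MA = R/r = 11/3.1 = 3.5484.
Combined ideal MA = 1.958 × 1.3 × 3.5484 = 9.032.
Effort = load / MA = 1763 / 9.032 = 195.2 lbf.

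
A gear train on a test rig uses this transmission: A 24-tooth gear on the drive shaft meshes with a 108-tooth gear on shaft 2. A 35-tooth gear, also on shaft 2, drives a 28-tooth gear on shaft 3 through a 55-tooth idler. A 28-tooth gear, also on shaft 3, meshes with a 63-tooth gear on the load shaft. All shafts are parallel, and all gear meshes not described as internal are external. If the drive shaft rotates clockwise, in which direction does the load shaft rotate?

clockwise

the drive shaft → shaft 2: external mesh, 1 reversal → CCW.
shaft 2 → shaft 3: driver → idler → driven is 2 external meshes, 2 reversals → CCW.
shaft 3 → the load shaft: external mesh, 1 reversal → CW.
4 reversals in total — an even number — so the load shaft turns the same way as the drive shaft.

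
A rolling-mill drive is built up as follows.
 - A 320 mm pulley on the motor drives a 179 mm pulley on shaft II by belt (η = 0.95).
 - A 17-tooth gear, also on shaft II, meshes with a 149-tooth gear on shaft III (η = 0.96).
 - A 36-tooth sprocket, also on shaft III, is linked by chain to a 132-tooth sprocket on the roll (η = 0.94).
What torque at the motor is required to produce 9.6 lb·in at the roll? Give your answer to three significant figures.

Overall ratio R = 0.55937 × 8.7647 × 3.6667 = 17.977; overall efficiency η = 0.95 × 0.96 × 0.94 = 0.8573.
Input torque = output torque / (R × η) = 9.6 / (17.977 × 0.8573) = 0.62293 lb·in.

0.623 lb·in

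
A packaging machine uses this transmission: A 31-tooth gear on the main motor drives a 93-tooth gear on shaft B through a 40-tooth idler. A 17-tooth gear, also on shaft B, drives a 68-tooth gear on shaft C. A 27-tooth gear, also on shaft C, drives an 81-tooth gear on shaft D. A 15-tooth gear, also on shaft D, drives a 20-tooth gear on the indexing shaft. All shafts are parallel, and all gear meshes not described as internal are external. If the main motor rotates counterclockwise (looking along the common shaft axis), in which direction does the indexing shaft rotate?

the main motor → shaft B: driver → idler → driven is 2 external meshes, 2 reversals → CCW.
shaft B → shaft C: external mesh, 1 reversal → CW.
shaft C → shaft D: external mesh, 1 reversal → CCW.
shaft D → the indexing shaft: external mesh, 1 reversal → CW.
5 reversals in total — an odd number — so the indexing shaft turns opposite to the main motor.

clockwise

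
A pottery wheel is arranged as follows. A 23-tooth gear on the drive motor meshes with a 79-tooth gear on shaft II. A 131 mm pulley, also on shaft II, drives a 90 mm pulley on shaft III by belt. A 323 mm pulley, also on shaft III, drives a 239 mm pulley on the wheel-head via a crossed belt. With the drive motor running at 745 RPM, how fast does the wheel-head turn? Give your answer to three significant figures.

gear mesh 79/23 = 3.4348 → 745/3.4348 = 216.9 RPM
belt 90/131 = 0.68702 → 216.9/0.68702 = 315.71 RPM
belt 239/323 = 0.73994 → 315.71/0.73994 = 426.67 RPM

427 RPM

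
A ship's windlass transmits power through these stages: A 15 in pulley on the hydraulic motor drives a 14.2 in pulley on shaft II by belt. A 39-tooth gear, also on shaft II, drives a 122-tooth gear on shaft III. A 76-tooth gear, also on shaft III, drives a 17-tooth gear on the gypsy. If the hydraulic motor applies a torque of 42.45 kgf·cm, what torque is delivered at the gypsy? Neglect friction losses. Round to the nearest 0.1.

After the belt (14.2/15): 42.45 × 0.94667 = 40.186 kgf·cm
After the gear mesh (122/39): 40.186 × 3.1282 = 125.71 kgf·cm
After the gear mesh (17/76): 125.71 × 0.22368 = 28.119 kgf·cm

28.1 kgf·cm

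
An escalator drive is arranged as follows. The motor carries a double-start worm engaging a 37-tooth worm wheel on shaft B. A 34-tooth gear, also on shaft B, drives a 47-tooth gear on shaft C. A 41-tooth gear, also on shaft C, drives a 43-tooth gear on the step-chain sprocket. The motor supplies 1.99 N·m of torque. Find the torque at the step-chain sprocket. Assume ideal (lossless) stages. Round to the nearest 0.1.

Worm: ratio = 37/2 = 18.5; torque at shaft B = 1.99 × 18.5 = 36.815 N·m.
Gear mesh: ratio = 47/34 = 1.3824; torque at shaft C = 36.815 × 1.3824 = 50.891 N·m.
Gear mesh: ratio = 43/41 = 1.0488; torque at the step-chain sprocket = 50.891 × 1.0488 = 53.374 N·m.

53.4 N·m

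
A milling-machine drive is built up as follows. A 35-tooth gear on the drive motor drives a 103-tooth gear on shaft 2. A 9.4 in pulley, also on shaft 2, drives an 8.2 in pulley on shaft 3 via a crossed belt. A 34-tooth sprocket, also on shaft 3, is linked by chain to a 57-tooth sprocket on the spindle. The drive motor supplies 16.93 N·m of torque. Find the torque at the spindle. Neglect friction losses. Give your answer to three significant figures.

After the gear mesh (103/35): 16.93 × 2.9429 = 49.823 N·m
After the belt (8.2/9.4): 49.823 × 0.87234 = 43.462 N·m
After the chain (57/34): 43.462 × 1.6765 = 72.863 N·m

72.9 N·m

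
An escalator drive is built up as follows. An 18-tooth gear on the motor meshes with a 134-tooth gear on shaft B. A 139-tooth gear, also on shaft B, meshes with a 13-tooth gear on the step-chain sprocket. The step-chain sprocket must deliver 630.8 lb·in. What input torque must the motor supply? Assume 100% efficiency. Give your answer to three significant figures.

Overall ratio R = 7.4444 × 0.093525 = 0.69624.
Input torque = output torque / R = 630.8 / 0.69624 = 906.01 lb·in.

906 lb·in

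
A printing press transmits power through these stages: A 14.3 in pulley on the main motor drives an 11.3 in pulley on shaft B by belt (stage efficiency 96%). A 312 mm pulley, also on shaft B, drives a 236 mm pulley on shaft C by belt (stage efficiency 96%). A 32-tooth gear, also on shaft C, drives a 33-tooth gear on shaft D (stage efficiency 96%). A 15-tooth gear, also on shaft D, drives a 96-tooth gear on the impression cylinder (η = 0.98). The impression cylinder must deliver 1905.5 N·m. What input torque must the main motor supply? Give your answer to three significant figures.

557 N·m

Overall ratio R = 0.79021 × 0.75641 × 1.0312 × 6.4 = 3.945; overall efficiency η = 0.96 × 0.96 × 0.96 × 0.98 = 0.8670.
Input torque = output torque / (R × η) = 1905.5 / (3.945 × 0.8670) = 557.09 N·m.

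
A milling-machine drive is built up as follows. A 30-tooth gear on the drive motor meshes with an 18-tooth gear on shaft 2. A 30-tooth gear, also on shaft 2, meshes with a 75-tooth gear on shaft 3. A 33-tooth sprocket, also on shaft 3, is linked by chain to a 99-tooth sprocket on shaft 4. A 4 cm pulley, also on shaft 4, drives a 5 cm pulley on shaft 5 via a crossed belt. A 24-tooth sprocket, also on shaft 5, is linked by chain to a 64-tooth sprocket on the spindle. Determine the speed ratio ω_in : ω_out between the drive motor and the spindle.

15

Each stage contributes driven/driver: gear mesh 18/30 = 0.6, gear mesh 75/30 = 2.5, chain 99/33 = 3, belt 5/4 = 1.25, chain 64/24 = 2.6667.
Overall: 0.6 × 2.5 × 3 × 1.25 × 2.6667 = 15.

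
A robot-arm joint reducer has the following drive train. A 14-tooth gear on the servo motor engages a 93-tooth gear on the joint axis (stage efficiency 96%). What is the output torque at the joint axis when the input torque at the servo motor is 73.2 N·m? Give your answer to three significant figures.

467 N·m

After the gear mesh (93/14): 73.2 × 6.6429 × 0.96 = 466.81 N·m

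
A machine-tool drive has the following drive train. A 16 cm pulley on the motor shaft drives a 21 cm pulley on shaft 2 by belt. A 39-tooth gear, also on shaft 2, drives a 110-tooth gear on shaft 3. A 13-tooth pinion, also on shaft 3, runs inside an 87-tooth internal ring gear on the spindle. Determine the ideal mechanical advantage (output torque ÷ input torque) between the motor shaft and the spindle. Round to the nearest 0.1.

Each stage contributes driven/driver: belt 21/16 = 1.3125, gear mesh 110/39 = 2.8205, internal gear 87/13 = 6.6923.
Overall: 1.3125 × 2.8205 × 6.6923 = 24.774.

24.8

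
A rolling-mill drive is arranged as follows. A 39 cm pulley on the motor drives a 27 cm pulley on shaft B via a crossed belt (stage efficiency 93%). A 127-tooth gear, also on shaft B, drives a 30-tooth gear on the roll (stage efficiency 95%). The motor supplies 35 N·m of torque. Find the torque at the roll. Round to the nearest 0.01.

5.06 N·m

Belt: ratio = 27/39 = 0.69231; torque at shaft B = 35 × 0.69231 × 0.93 = 22.535 N·m.
Gear mesh: ratio = 30/127 = 0.23622; torque at the roll = 22.535 × 0.23622 × 0.95 = 5.057 N·m.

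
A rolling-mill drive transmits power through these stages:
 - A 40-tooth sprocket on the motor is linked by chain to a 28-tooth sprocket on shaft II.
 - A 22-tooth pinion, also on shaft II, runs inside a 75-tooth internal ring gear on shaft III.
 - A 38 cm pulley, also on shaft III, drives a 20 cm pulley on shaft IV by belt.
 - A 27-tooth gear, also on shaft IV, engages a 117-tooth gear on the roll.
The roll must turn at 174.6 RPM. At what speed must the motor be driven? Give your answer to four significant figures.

950.3 RPM

Overall ratio R = 0.7 × 3.4091 × 0.52632 × 4.3333 = 5.4426.
Required input speed = output speed × R = 174.6 × 5.4426 = 950.28 RPM.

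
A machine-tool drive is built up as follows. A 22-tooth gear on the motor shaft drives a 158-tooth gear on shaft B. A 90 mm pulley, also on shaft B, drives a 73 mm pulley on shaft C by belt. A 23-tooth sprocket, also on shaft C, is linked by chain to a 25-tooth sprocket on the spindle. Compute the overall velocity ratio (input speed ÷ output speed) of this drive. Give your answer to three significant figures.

6.33

Each stage contributes driven/driver: gear mesh 158/22 = 7.1818, belt 73/90 = 0.81111, chain 25/23 = 1.087.
Overall: 7.1818 × 0.81111 × 1.087 = 6.3318.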